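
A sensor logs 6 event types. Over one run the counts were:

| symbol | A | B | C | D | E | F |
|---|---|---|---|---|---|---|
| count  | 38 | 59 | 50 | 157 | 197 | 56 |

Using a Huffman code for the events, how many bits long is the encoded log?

1317

Build the Huffman tree bottom-up:
A(38) + C(50) → 88
F(56) + B(59) → 115
88 + 115 → 203
D(157) + E(197) → 354
203 + 354 → 557
Total encoded bits = sum of merged weights = 88 + 115 + 203 + 354 + 557 = 1317.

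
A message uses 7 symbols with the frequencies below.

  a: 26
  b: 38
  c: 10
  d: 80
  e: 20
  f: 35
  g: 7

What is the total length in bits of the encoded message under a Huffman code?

542

Greedily combine the two least-frequent nodes:
combine g(7), c(10) → 17
combine 17, e(20) → 37
combine a(26), f(35) → 61
combine 37, b(38) → 75
combine 61, 75 → 136
combine d(80), 136 → 216
The encoded length is the sum of every internal node's weight: 17 + 37 + 61 + 75 + 136 + 216 = 542 bits.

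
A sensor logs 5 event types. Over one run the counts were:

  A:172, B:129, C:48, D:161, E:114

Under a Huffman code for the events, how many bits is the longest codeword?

Merge the two lowest-weight nodes at each step:
C(48) + E(114) → 162
B(129) + D(161) → 290
162 + A(172) → 334
290 + 334 → 624
The first pair merged (C, E) ends up deepest, at depth 3.

3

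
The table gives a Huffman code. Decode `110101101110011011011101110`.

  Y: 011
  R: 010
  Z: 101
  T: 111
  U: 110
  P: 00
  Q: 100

Read left to right; each codeword is recognised as soon as it completes (prefix code):
  110→U | 101→Z | 101→Z | 110→U | 011→Y | 011→Y | 011→Y | 101→Z | 110→U
Decoded message: UZZUYYYZU

UZZUYYYZU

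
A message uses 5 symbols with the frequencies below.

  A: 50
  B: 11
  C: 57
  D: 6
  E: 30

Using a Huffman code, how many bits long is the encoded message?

315

Build the Huffman tree bottom-up:
merge D(6) and B(11): 17
merge 17 and E(30): 47
merge 47 and A(50): 97
merge C(57) and 97: 154
Total encoded bits = sum of merged weights = 17 + 47 + 97 + 154 = 315.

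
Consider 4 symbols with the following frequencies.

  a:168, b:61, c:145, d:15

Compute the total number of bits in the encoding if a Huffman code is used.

Greedily combine the two least-frequent nodes:
merge d(15) and b(61): 76
merge 76 and c(145): 221
merge a(168) and 221: 389
The encoded length is the sum of every internal node's weight: 76 + 221 + 389 = 686 bits.

686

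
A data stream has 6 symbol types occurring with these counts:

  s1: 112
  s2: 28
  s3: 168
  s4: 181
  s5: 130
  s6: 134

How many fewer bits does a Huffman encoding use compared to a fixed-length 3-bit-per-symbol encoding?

349

Fixed-length: 3 bits × 753 symbols = 2259 bits.
Huffman merges:
s2(28) + s1(112) → 140
s5(130) + s6(134) → 264
140 + s3(168) → 308
s4(181) + 264 → 445
308 + 445 → 753
Huffman total = 140 + 264 + 308 + 445 + 753 = 1910 bits.
Saving = 2259 − 1910 = 349 bits.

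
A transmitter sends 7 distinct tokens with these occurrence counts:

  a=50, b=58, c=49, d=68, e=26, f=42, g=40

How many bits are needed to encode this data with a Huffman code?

931

Build the Huffman tree bottom-up:
merge e(26) and g(40): 66
merge f(42) and c(49): 91
merge a(50) and b(58): 108
merge 66 and d(68): 134
merge 91 and 108: 199
merge 134 and 199: 333
Total encoded bits = sum of merged weights = 66 + 91 + 108 + 134 + 199 + 333 = 931.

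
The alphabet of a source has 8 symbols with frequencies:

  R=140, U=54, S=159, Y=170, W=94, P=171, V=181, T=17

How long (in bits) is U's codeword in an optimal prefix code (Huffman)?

Build the tree from the bottom:
T(17) + U(54) → 71
71 + W(94) → 165
R(140) + S(159) → 299
165 + Y(170) → 335
P(171) + V(181) → 352
299 + 335 → 634
352 + 634 → 986
U sits 5 levels below the root, so its codeword is 5 bits.

5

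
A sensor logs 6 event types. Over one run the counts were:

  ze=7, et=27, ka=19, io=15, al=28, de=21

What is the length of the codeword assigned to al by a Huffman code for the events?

Huffman merges, smallest pair first:
ze(7) + io(15) → 22
ka(19) + de(21) → 40
22 + et(27) → 49
al(28) + 40 → 68
49 + 68 → 117
The subtree containing al is merged 2 times, so code length = 2.

2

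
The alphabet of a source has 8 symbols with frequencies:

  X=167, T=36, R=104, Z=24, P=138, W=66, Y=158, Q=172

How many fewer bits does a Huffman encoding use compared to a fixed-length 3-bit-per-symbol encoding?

Fixed-length: 3 bits × 865 symbols = 2595 bits.
Huffman merges:
combine Z(24), T(36) → 60
combine 60, W(66) → 126
combine R(104), 126 → 230
combine P(138), Y(158) → 296
combine X(167), Q(172) → 339
combine 230, 296 → 526
combine 339, 526 → 865
Huffman total = 60 + 126 + 230 + 296 + 339 + 526 + 865 = 2442 bits.
Saving = 2595 − 2442 = 153 bits.

153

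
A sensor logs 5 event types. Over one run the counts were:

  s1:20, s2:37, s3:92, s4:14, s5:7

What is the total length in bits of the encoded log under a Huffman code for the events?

310

Greedily combine the two least-frequent nodes:
s5(7) + s4(14) → 21
s1(20) + 21 → 41
s2(37) + 41 → 78
78 + s3(92) → 170
Total encoded bits = sum of merged weights = 21 + 41 + 78 + 170 = 310.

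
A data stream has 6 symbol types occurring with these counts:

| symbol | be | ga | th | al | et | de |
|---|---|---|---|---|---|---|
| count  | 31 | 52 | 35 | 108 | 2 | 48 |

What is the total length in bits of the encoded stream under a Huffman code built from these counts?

Build the Huffman tree bottom-up:
merge et(2) and be(31): 33
merge 33 and th(35): 68
merge de(48) and ga(52): 100
merge 68 and 100: 168
merge al(108) and 168: 276
Total encoded bits = sum of merged weights = 33 + 68 + 100 + 168 + 276 = 645.

645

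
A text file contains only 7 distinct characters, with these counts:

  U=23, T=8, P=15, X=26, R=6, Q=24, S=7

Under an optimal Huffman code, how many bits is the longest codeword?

5

Merge the two lowest-weight nodes at each step:
merge R(6) and S(7): 13
merge T(8) and 13: 21
merge P(15) and 21: 36
merge U(23) and Q(24): 47
merge X(26) and 36: 62
merge 47 and 62: 109
The rarest symbols sit at the bottom; the longest codeword is 5 bits.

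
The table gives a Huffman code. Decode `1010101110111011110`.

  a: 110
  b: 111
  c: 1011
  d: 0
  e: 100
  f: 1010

Read left to right; each codeword is recognised as soon as it completes (prefix code):
  1010→f | 1011→c | 1011→c | 1011→c | 110→a
Decoded message: fccca

fccca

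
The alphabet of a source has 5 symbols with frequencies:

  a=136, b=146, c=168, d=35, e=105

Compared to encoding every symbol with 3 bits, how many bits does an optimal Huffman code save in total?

Fixed-length: 3 bits × 590 symbols = 1770 bits.
Huffman merges:
combine d(35), e(105) → 140
combine a(136), 140 → 276
combine b(146), c(168) → 314
combine 276, 314 → 590
Huffman total = 140 + 276 + 314 + 590 = 1320 bits.
Saving = 1770 − 1320 = 450 bits.

450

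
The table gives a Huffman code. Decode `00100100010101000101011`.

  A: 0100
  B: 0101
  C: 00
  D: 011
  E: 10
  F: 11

CEABABD

Read left to right; each codeword is recognised as soon as it completes (prefix code):
  00→C | 10→E | 0100→A | 0101→B | 0100→A | 0101→B | 011→D
Decoded message: CEABABD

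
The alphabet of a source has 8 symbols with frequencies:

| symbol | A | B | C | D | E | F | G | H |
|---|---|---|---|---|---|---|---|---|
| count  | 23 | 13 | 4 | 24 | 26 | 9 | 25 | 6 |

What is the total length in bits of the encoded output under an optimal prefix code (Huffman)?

368

Build the Huffman tree bottom-up:
combine C(4), H(6) → 10
combine F(9), 10 → 19
combine B(13), 19 → 32
combine A(23), D(24) → 47
combine G(25), E(26) → 51
combine 32, 47 → 79
combine 51, 79 → 130
The encoded length is the sum of every internal node's weight: 10 + 19 + 32 + 47 + 51 + 79 + 130 = 368 bits.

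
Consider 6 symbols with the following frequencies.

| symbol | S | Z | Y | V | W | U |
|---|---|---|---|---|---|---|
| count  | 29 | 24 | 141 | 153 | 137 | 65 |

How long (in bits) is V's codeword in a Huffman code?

Repeatedly merge the two smallest:
Z(24) + S(29) → 53
53 + U(65) → 118
118 + W(137) → 255
Y(141) + V(153) → 294
255 + 294 → 549
V sits 2 levels below the root, so its codeword is 2 bits.

2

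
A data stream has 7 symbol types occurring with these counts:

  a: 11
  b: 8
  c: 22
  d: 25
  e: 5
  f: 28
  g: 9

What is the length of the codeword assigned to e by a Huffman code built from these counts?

4

Huffman merges, smallest pair first:
merge e(5) and b(8): 13
merge g(9) and a(11): 20
merge 13 and 20: 33
merge c(22) and d(25): 47
merge f(28) and 33: 61
merge 47 and 61: 108
e sits 4 levels below the root, so its codeword is 4 bits.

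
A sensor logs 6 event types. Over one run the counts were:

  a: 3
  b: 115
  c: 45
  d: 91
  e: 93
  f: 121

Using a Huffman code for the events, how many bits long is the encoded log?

Merge the two smallest weights repeatedly:
merge a(3) and c(45): 48
merge 48 and d(91): 139
merge e(93) and b(115): 208
merge f(121) and 139: 260
merge 208 and 260: 468
Each symbol's bit-cost is frequency × depth; summing gives 1123 bits (equivalently 48 + 139 + 208 + 260 + 468).

1123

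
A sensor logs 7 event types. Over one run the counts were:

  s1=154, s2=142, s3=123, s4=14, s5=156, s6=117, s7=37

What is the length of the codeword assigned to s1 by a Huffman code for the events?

2

Repeatedly merge the two smallest:
merge s4(14) and s7(37): 51
merge 51 and s6(117): 168
merge s3(123) and s2(142): 265
merge s1(154) and s5(156): 310
merge 168 and 265: 433
merge 310 and 433: 743
s1's leaf is at depth 2, giving a 2-bit codeword.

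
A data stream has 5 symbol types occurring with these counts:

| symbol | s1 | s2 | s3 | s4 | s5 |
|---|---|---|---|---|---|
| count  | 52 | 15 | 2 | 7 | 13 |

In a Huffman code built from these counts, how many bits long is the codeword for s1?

Repeatedly merge the two smallest:
combine s3(2), s4(7) → 9
combine 9, s5(13) → 22
combine s2(15), 22 → 37
combine 37, s1(52) → 89
s1 is merged only at the final step, so code length = 1.

1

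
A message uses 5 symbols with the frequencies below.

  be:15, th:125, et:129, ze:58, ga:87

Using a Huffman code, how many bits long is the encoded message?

Merge the two smallest weights repeatedly:
merge be(15) and ze(58): 73
merge 73 and ga(87): 160
merge th(125) and et(129): 254
merge 160 and 254: 414
Each symbol's bit-cost is frequency × depth; summing gives 901 bits (equivalently 73 + 160 + 254 + 414).

901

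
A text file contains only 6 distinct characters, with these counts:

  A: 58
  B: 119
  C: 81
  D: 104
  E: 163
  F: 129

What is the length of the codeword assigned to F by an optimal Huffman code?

2

Repeatedly merge the two smallest:
merge A(58) and C(81): 139
merge D(104) and B(119): 223
merge F(129) and 139: 268
merge E(163) and 223: 386
merge 268 and 386: 654
F's leaf is at depth 2, giving a 2-bit codeword.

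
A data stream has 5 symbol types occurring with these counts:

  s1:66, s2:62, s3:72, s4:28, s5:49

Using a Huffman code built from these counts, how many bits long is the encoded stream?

631

Greedily combine the two least-frequent nodes:
s4(28) + s5(49) → 77
s2(62) + s1(66) → 128
s3(72) + 77 → 149
128 + 149 → 277
The encoded length is the sum of every internal node's weight: 77 + 128 + 149 + 277 = 631 bits.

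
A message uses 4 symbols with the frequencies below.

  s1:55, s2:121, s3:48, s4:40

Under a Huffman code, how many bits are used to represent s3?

Repeatedly merge the two smallest:
s4(40) + s3(48) → 88
s1(55) + 88 → 143
s2(121) + 143 → 264
s3 sits 3 levels below the root, so its codeword is 3 bits.

3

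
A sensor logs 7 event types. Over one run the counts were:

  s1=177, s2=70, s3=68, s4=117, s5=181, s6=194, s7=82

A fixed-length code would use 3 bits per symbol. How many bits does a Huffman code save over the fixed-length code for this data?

237

Fixed-length: 3 bits × 889 symbols = 2667 bits.
Huffman merges:
combine s3(68), s2(70) → 138
combine s7(82), s4(117) → 199
combine 138, s1(177) → 315
combine s5(181), s6(194) → 375
combine 199, 315 → 514
combine 375, 514 → 889
Huffman total = 138 + 199 + 315 + 375 + 514 + 889 = 2430 bits.
Saving = 2667 − 2430 = 237 bits.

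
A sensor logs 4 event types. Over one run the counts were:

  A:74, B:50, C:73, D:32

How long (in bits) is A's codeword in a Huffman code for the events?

2

Build the tree from the bottom:
D(32) + B(50) → 82
C(73) + A(74) → 147
82 + 147 → 229
The subtree containing A is merged 2 times, so code length = 2.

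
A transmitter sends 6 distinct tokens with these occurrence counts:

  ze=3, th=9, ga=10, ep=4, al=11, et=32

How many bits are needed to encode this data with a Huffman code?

150

Build the Huffman tree bottom-up:
combine ze(3), ep(4) → 7
combine 7, th(9) → 16
combine ga(10), al(11) → 21
combine 16, 21 → 37
combine et(32), 37 → 69
Each symbol's bit-cost is frequency × depth; summing gives 150 bits (equivalently 7 + 16 + 21 + 37 + 69).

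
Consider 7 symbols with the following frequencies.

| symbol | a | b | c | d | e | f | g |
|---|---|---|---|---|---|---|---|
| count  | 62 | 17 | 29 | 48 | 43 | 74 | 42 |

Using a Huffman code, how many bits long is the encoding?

Greedily combine the two least-frequent nodes:
combine b(17), c(29) → 46
combine g(42), e(43) → 85
combine 46, d(48) → 94
combine a(62), f(74) → 136
combine 85, 94 → 179
combine 136, 179 → 315
The encoded length is the sum of every internal node's weight: 46 + 85 + 94 + 136 + 179 + 315 = 855 bits.

855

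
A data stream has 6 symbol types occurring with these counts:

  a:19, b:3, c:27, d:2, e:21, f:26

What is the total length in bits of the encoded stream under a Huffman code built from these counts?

225

Build the Huffman tree bottom-up:
combine d(2), b(3) → 5
combine 5, a(19) → 24
combine e(21), 24 → 45
combine f(26), c(27) → 53
combine 45, 53 → 98
The encoded length is the sum of every internal node's weight: 5 + 24 + 45 + 53 + 98 = 225 bits.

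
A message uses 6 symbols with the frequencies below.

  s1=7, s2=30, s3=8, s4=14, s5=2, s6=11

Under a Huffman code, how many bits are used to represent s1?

4

Repeatedly merge the two smallest:
merge s5(2) and s1(7): 9
merge s3(8) and 9: 17
merge s6(11) and s4(14): 25
merge 17 and 25: 42
merge s2(30) and 42: 72
s1 sits 4 levels below the root, so its codeword is 4 bits.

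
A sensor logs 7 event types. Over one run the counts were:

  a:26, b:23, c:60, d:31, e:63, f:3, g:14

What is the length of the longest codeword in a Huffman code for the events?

4

Merge the two lowest-weight nodes at each step:
merge f(3) and g(14): 17
merge 17 and b(23): 40
merge a(26) and d(31): 57
merge 40 and 57: 97
merge c(60) and e(63): 123
merge 97 and 123: 220
Maximum depth reached is 4.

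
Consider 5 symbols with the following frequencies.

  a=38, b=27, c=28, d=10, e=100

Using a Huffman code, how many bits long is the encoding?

408

Merge the two smallest weights repeatedly:
combine d(10), b(27) → 37
combine c(28), 37 → 65
combine a(38), 65 → 103
combine e(100), 103 → 203
Total encoded bits = sum of merged weights = 37 + 65 + 103 + 203 = 408.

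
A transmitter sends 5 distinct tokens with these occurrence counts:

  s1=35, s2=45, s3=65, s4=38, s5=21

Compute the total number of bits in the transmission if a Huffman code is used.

464

Merge the two smallest weights repeatedly:
combine s5(21), s1(35) → 56
combine s4(38), s2(45) → 83
combine 56, s3(65) → 121
combine 83, 121 → 204
Each symbol's bit-cost is frequency × depth; summing gives 464 bits (equivalently 56 + 83 + 121 + 204).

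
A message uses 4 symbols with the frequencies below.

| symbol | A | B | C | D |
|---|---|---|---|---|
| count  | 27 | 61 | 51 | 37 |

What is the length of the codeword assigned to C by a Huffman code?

Repeatedly merge the two smallest:
merge A(27) and D(37): 64
merge C(51) and B(61): 112
merge 64 and 112: 176
C sits 2 levels below the root, so its codeword is 2 bits.

2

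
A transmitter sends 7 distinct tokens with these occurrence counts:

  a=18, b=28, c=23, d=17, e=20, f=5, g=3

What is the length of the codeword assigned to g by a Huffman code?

Build the tree from the bottom:
combine g(3), f(5) → 8
combine 8, d(17) → 25
combine a(18), e(20) → 38
combine c(23), 25 → 48
combine b(28), 38 → 66
combine 48, 66 → 114
g's leaf is at depth 4, giving a 4-bit codeword.

4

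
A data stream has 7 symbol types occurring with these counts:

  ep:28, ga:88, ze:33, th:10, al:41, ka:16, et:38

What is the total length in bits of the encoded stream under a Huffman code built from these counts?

Greedily combine the two least-frequent nodes:
th(10) + ka(16) → 26
26 + ep(28) → 54
ze(33) + et(38) → 71
al(41) + 54 → 95
71 + ga(88) → 159
95 + 159 → 254
The encoded length is the sum of every internal node's weight: 26 + 54 + 71 + 95 + 159 + 254 = 659 bits.

659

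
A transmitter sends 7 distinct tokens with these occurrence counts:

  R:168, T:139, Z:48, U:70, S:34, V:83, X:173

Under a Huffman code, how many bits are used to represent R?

2

Build the tree from the bottom:
merge S(34) and Z(48): 82
merge U(70) and 82: 152
merge V(83) and T(139): 222
merge 152 and R(168): 320
merge X(173) and 222: 395
merge 320 and 395: 715
R's leaf is at depth 2, giving a 2-bit codeword.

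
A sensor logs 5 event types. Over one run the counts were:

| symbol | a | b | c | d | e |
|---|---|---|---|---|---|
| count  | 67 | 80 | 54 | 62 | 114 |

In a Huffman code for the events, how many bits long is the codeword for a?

Build the tree from the bottom:
merge c(54) and d(62): 116
merge a(67) and b(80): 147
merge e(114) and 116: 230
merge 147 and 230: 377
a sits 2 levels below the root, so its codeword is 2 bits.

2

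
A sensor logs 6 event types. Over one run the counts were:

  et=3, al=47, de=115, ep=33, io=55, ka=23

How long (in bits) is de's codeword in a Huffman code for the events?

Build the tree from the bottom:
merge et(3) and ka(23): 26
merge 26 and ep(33): 59
merge al(47) and io(55): 102
merge 59 and 102: 161
merge de(115) and 161: 276
de is merged only at the final step, so code length = 1.

1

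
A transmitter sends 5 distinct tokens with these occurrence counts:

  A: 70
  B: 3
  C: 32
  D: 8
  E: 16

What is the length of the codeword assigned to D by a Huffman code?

Repeatedly merge the two smallest:
B(3) + D(8) → 11
11 + E(16) → 27
27 + C(32) → 59
59 + A(70) → 129
D sits 4 levels below the root, so its codeword is 4 bits.

4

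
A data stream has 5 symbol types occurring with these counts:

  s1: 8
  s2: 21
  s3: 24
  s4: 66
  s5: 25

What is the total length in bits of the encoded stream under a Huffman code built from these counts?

300

Greedily combine the two least-frequent nodes:
merge s1(8) and s2(21): 29
merge s3(24) and s5(25): 49
merge 29 and 49: 78
merge s4(66) and 78: 144
Total encoded bits = sum of merged weights = 29 + 49 + 78 + 144 = 300.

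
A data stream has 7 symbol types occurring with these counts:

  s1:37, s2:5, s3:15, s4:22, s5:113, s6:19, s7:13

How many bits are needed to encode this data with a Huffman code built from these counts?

497

Greedily combine the two least-frequent nodes:
merge s2(5) and s7(13): 18
merge s3(15) and 18: 33
merge s6(19) and s4(22): 41
merge 33 and s1(37): 70
merge 41 and 70: 111
merge 111 and s5(113): 224
Each symbol's bit-cost is frequency × depth; summing gives 497 bits (equivalently 18 + 33 + 41 + 70 + 111 + 224).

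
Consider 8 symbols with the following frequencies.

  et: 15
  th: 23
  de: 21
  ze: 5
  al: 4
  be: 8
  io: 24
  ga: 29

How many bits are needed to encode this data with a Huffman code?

360

Build the Huffman tree bottom-up:
merge al(4) and ze(5): 9
merge be(8) and 9: 17
merge et(15) and 17: 32
merge de(21) and th(23): 44
merge io(24) and ga(29): 53
merge 32 and 44: 76
merge 53 and 76: 129
Total encoded bits = sum of merged weights = 9 + 17 + 32 + 44 + 53 + 76 + 129 = 360.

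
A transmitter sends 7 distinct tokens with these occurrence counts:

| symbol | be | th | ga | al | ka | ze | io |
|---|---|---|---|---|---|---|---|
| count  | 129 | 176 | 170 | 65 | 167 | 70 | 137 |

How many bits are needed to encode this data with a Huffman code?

Greedily combine the two least-frequent nodes:
merge al(65) and ze(70): 135
merge be(129) and 135: 264
merge io(137) and ka(167): 304
merge ga(170) and th(176): 346
merge 264 and 304: 568
merge 346 and 568: 914
Total encoded bits = sum of merged weights = 135 + 264 + 304 + 346 + 568 + 914 = 2531.

2531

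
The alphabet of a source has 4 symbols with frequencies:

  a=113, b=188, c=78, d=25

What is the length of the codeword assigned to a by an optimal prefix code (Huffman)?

2

Huffman merges, smallest pair first:
combine d(25), c(78) → 103
combine 103, a(113) → 216
combine b(188), 216 → 404
The subtree containing a is merged 2 times, so code length = 2.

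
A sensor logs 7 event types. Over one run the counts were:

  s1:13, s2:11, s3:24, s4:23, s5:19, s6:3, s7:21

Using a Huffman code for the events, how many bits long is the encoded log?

Build the Huffman tree bottom-up:
s6(3) + s2(11) → 14
s1(13) + 14 → 27
s5(19) + s7(21) → 40
s4(23) + s3(24) → 47
27 + 40 → 67
47 + 67 → 114
The encoded length is the sum of every internal node's weight: 14 + 27 + 40 + 47 + 67 + 114 = 309 bits.

309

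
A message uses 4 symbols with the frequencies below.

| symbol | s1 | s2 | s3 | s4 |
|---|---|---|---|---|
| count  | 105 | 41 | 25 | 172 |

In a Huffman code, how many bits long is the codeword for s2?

Huffman merges, smallest pair first:
s3(25) + s2(41) → 66
66 + s1(105) → 171
171 + s4(172) → 343
s2's leaf is at depth 3, giving a 3-bit codeword.

3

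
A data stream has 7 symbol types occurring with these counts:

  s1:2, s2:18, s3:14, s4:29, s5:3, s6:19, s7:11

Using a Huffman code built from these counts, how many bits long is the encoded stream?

Merge the two smallest weights repeatedly:
merge s1(2) and s5(3): 5
merge 5 and s7(11): 16
merge s3(14) and 16: 30
merge s2(18) and s6(19): 37
merge s4(29) and 30: 59
merge 37 and 59: 96
The encoded length is the sum of every internal node's weight: 5 + 16 + 30 + 37 + 59 + 96 = 243 bits.

243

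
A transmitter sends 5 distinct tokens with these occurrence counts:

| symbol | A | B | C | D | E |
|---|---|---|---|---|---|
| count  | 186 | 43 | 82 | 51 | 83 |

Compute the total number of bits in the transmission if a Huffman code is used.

Build the Huffman tree bottom-up:
combine B(43), D(51) → 94
combine C(82), E(83) → 165
combine 94, 165 → 259
combine A(186), 259 → 445
Each symbol's bit-cost is frequency × depth; summing gives 963 bits (equivalently 94 + 165 + 259 + 445).

963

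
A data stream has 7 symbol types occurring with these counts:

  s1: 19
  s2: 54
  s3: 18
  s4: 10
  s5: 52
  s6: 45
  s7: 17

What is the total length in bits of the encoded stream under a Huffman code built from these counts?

558

Merge the two smallest weights repeatedly:
s4(10) + s7(17) → 27
s3(18) + s1(19) → 37
27 + 37 → 64
s6(45) + s5(52) → 97
s2(54) + 64 → 118
97 + 118 → 215
The encoded length is the sum of every internal node's weight: 27 + 37 + 64 + 97 + 118 + 215 = 558 bits.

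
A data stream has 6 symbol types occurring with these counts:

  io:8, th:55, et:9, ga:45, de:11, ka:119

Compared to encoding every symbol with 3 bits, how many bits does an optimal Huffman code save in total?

248

Fixed-length: 3 bits × 247 symbols = 741 bits.
Huffman merges:
io(8) + et(9) → 17
de(11) + 17 → 28
28 + ga(45) → 73
th(55) + 73 → 128
ka(119) + 128 → 247
Huffman total = 17 + 28 + 73 + 128 + 247 = 493 bits.
Saving = 741 − 493 = 248 bits.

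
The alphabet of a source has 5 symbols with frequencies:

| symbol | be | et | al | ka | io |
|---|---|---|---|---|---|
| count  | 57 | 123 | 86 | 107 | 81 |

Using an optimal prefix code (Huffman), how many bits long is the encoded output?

1046

Merge the two smallest weights repeatedly:
combine be(57), io(81) → 138
combine al(86), ka(107) → 193
combine et(123), 138 → 261
combine 193, 261 → 454
The encoded length is the sum of every internal node's weight: 138 + 193 + 261 + 454 = 1046 bits.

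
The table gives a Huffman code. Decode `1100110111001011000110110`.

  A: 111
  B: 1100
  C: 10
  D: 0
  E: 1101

BEBCBDEC

Read left to right; each codeword is recognised as soon as it completes (prefix code):
  1100→B | 1101→E | 1100→B | 10→C | 1100→B | 0→D | 1101→E | 10→C
Decoded message: BEBCBDEC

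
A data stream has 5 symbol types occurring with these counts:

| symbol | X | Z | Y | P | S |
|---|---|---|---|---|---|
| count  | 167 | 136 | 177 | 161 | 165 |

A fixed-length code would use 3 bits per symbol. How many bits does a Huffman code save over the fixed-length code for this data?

Fixed-length: 3 bits × 806 symbols = 2418 bits.
Huffman merges:
Z(136) + P(161) → 297
S(165) + X(167) → 332
Y(177) + 297 → 474
332 + 474 → 806
Huffman total = 297 + 332 + 474 + 806 = 1909 bits.
Saving = 2418 − 1909 = 509 bits.

509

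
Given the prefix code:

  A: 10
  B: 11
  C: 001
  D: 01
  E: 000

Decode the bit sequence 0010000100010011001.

Read left to right; each codeword is recognised as soon as it completes (prefix code):
  001→C | 000→E | 01→D | 000→E | 10→A | 01→D | 10→A | 01→D
Decoded message: CEDEADAD

CEDEADAD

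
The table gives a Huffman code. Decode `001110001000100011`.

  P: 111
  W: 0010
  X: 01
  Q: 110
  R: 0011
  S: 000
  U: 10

RUWWR

Read left to right; each codeword is recognised as soon as it completes (prefix code):
  0011→R | 10→U | 0010→W | 0010→W | 0011→R
Decoded message: RUWWR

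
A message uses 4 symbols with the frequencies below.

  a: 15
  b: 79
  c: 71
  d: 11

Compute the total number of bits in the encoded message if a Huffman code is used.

Greedily combine the two least-frequent nodes:
d(11) + a(15) → 26
26 + c(71) → 97
b(79) + 97 → 176
Total encoded bits = sum of merged weights = 26 + 97 + 176 = 299.

299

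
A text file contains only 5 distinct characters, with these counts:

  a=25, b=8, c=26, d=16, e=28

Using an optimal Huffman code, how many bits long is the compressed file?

Build the Huffman tree bottom-up:
combine b(8), d(16) → 24
combine 24, a(25) → 49
combine c(26), e(28) → 54
combine 49, 54 → 103
Each symbol's bit-cost is frequency × depth; summing gives 230 bits (equivalently 24 + 49 + 54 + 103).

230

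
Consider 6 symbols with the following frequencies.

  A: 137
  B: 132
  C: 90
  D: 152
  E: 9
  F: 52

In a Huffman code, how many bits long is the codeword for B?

2

Repeatedly merge the two smallest:
E(9) + F(52) → 61
61 + C(90) → 151
B(132) + A(137) → 269
151 + D(152) → 303
269 + 303 → 572
B sits 2 levels below the root, so its codeword is 2 bits.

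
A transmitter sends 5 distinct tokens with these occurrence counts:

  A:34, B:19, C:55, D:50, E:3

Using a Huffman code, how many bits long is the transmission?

344

Greedily combine the two least-frequent nodes:
merge E(3) and B(19): 22
merge 22 and A(34): 56
merge D(50) and C(55): 105
merge 56 and 105: 161
Total encoded bits = sum of merged weights = 22 + 56 + 105 + 161 = 344.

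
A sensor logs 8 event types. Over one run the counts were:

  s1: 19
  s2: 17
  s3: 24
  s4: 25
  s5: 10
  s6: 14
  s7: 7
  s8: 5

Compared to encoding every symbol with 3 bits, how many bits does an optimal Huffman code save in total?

15

Fixed-length: 3 bits × 121 symbols = 363 bits.
Huffman merges:
s8(5) + s7(7) → 12
s5(10) + 12 → 22
s6(14) + s2(17) → 31
s1(19) + 22 → 41
s3(24) + s4(25) → 49
31 + 41 → 72
49 + 72 → 121
Huffman total = 12 + 22 + 31 + 41 + 49 + 72 + 121 = 348 bits.
Saving = 363 − 348 = 15 bits.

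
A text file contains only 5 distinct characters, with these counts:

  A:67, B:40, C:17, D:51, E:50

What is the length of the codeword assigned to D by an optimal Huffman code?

2

Huffman merges, smallest pair first:
combine C(17), B(40) → 57
combine E(50), D(51) → 101
combine 57, A(67) → 124
combine 101, 124 → 225
The subtree containing D is merged 2 times, so code length = 2.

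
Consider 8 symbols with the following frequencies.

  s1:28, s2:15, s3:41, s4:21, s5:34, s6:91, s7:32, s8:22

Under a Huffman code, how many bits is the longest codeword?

4

Merge the two lowest-weight nodes at each step:
s2(15) + s4(21) → 36
s8(22) + s1(28) → 50
s7(32) + s5(34) → 66
36 + s3(41) → 77
50 + 66 → 116
77 + s6(91) → 168
116 + 168 → 284
The first pair merged (s2, s4) ends up deepest, at depth 4.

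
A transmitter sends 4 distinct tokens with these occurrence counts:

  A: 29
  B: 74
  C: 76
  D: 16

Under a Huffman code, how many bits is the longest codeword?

Merge the two lowest-weight nodes at each step:
merge D(16) and A(29): 45
merge 45 and B(74): 119
merge C(76) and 119: 195
Maximum depth reached is 3.

3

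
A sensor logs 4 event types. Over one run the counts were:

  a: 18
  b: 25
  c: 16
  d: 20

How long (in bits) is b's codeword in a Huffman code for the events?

Huffman merges, smallest pair first:
combine c(16), a(18) → 34
combine d(20), b(25) → 45
combine 34, 45 → 79
The subtree containing b is merged 2 times, so code length = 2.

2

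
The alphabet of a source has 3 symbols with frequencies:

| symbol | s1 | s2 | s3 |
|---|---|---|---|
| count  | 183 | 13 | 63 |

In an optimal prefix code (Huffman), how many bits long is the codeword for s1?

Build the tree from the bottom:
s2(13) + s3(63) → 76
76 + s1(183) → 259
s1 is a child of the root — depth 1, so its codeword is a single bit.

1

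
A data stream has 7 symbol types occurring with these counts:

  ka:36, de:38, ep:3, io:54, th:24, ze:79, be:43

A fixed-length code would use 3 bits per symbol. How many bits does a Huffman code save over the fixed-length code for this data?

106

Fixed-length: 3 bits × 277 symbols = 831 bits.
Huffman merges:
combine ep(3), th(24) → 27
combine 27, ka(36) → 63
combine de(38), be(43) → 81
combine io(54), 63 → 117
combine ze(79), 81 → 160
combine 117, 160 → 277
Huffman total = 27 + 63 + 81 + 117 + 160 + 277 = 725 bits.
Saving = 831 − 725 = 106 bits.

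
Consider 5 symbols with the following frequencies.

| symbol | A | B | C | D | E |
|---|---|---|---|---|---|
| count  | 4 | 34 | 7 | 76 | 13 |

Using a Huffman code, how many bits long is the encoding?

227

Greedily combine the two least-frequent nodes:
merge A(4) and C(7): 11
merge 11 and E(13): 24
merge 24 and B(34): 58
merge 58 and D(76): 134
The encoded length is the sum of every internal node's weight: 11 + 24 + 58 + 134 = 227 bits.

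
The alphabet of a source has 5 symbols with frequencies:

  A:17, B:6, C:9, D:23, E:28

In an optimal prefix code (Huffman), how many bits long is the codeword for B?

3

Repeatedly merge the two smallest:
combine B(6), C(9) → 15
combine 15, A(17) → 32
combine D(23), E(28) → 51
combine 32, 51 → 83
B's leaf is at depth 3, giving a 3-bit codeword.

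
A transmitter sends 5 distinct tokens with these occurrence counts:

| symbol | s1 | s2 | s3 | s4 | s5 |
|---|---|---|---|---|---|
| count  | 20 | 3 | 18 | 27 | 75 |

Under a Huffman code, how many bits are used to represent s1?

Repeatedly merge the two smallest:
merge s2(3) and s3(18): 21
merge s1(20) and 21: 41
merge s4(27) and 41: 68
merge 68 and s5(75): 143
The subtree containing s1 is merged 3 times, so code length = 3.

3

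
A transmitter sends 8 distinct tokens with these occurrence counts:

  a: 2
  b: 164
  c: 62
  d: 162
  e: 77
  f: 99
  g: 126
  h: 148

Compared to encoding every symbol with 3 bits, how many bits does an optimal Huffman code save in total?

Fixed-length: 3 bits × 840 symbols = 2520 bits.
Huffman merges:
combine a(2), c(62) → 64
combine 64, e(77) → 141
combine f(99), g(126) → 225
combine 141, h(148) → 289
combine d(162), b(164) → 326
combine 225, 289 → 514
combine 326, 514 → 840
Huffman total = 64 + 141 + 225 + 289 + 326 + 514 + 840 = 2399 bits.
Saving = 2520 − 2399 = 121 bits.

121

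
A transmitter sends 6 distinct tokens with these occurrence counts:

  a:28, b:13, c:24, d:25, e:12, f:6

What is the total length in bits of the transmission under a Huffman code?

Greedily combine the two least-frequent nodes:
combine f(6), e(12) → 18
combine b(13), 18 → 31
combine c(24), d(25) → 49
combine a(28), 31 → 59
combine 49, 59 → 108
Total encoded bits = sum of merged weights = 18 + 31 + 49 + 59 + 108 = 265.

265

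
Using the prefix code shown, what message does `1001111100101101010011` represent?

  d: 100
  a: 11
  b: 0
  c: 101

daadccbda

Read left to right; each codeword is recognised as soon as it completes (prefix code):
  100→d | 11→a | 11→a | 100→d | 101→c | 101→c | 0→b | 100→d | 11→a
Decoded message: daadccbda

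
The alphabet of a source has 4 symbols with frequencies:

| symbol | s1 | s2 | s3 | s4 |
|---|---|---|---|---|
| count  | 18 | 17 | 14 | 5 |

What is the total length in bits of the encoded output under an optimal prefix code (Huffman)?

Greedily combine the two least-frequent nodes:
combine s4(5), s3(14) → 19
combine s2(17), s1(18) → 35
combine 19, 35 → 54
The encoded length is the sum of every internal node's weight: 19 + 35 + 54 = 108 bits.

108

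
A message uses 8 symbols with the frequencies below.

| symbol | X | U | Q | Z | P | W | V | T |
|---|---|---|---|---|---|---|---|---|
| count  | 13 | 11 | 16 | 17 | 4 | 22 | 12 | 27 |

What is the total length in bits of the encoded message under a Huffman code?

Greedily combine the two least-frequent nodes:
P(4) + U(11) → 15
V(12) + X(13) → 25
15 + Q(16) → 31
Z(17) + W(22) → 39
25 + T(27) → 52
31 + 39 → 70
52 + 70 → 122
The encoded length is the sum of every internal node's weight: 15 + 25 + 31 + 39 + 52 + 70 + 122 = 354 bits.

354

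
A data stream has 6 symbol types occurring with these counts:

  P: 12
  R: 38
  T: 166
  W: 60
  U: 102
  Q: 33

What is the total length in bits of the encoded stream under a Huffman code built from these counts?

Merge the two smallest weights repeatedly:
merge P(12) and Q(33): 45
merge R(38) and 45: 83
merge W(60) and 83: 143
merge U(102) and 143: 245
merge T(166) and 245: 411
The encoded length is the sum of every internal node's weight: 45 + 83 + 143 + 245 + 411 = 927 bits.

927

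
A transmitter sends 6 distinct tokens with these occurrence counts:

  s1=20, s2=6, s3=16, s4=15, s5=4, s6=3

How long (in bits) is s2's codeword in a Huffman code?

Huffman merges, smallest pair first:
s6(3) + s5(4) → 7
s2(6) + 7 → 13
13 + s4(15) → 28
s3(16) + s1(20) → 36
28 + 36 → 64
s2's leaf is at depth 3, giving a 3-bit codeword.

3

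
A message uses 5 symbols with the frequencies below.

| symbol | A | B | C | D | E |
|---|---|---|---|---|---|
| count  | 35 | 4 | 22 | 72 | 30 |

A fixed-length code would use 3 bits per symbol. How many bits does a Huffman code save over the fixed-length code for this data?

Fixed-length: 3 bits × 163 symbols = 489 bits.
Huffman merges:
combine B(4), C(22) → 26
combine 26, E(30) → 56
combine A(35), 56 → 91
combine D(72), 91 → 163
Huffman total = 26 + 56 + 91 + 163 = 336 bits.
Saving = 489 − 336 = 153 bits.

153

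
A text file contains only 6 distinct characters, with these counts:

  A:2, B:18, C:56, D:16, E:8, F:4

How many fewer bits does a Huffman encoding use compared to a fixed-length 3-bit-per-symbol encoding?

Fixed-length: 3 bits × 104 symbols = 312 bits.
Huffman merges:
A(2) + F(4) → 6
6 + E(8) → 14
14 + D(16) → 30
B(18) + 30 → 48
48 + C(56) → 104
Huffman total = 6 + 14 + 30 + 48 + 104 = 202 bits.
Saving = 312 − 202 = 110 bits.

110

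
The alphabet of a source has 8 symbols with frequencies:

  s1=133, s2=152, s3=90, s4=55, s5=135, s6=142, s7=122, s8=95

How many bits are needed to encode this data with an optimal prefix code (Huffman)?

2765

Merge the two smallest weights repeatedly:
merge s4(55) and s3(90): 145
merge s8(95) and s7(122): 217
merge s1(133) and s5(135): 268
merge s6(142) and 145: 287
merge s2(152) and 217: 369
merge 268 and 287: 555
merge 369 and 555: 924
Each symbol's bit-cost is frequency × depth; summing gives 2765 bits (equivalently 145 + 217 + 268 + 287 + 369 + 555 + 924).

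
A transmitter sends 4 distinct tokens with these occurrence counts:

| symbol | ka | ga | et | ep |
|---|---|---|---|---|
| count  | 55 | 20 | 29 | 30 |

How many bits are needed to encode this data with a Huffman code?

Build the Huffman tree bottom-up:
merge ga(20) and et(29): 49
merge ep(30) and 49: 79
merge ka(55) and 79: 134
Total encoded bits = sum of merged weights = 49 + 79 + 134 = 262.

262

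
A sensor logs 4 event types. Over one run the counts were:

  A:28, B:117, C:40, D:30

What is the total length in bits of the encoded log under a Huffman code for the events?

371

Greedily combine the two least-frequent nodes:
combine A(28), D(30) → 58
combine C(40), 58 → 98
combine 98, B(117) → 215
Each symbol's bit-cost is frequency × depth; summing gives 371 bits (equivalently 58 + 98 + 215).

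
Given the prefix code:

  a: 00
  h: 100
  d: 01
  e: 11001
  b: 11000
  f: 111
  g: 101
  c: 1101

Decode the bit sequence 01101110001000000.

Read left to right; each codeword is recognised as soon as it completes (prefix code):
  01→d | 101→g | 11000→b | 100→h | 00→a | 00→a
Decoded message: dgbhaa

dgbhaa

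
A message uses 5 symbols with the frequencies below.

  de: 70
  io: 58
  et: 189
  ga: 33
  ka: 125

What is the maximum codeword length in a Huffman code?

Merge the two lowest-weight nodes at each step:
ga(33) + io(58) → 91
de(70) + 91 → 161
ka(125) + 161 → 286
et(189) + 286 → 475
The rarest symbols sit at the bottom; the longest codeword is 4 bits.

4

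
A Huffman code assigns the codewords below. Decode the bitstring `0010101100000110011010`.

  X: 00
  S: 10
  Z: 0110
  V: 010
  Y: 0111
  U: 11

Read left to right; each codeword is recognised as soon as it completes (prefix code):
  00→X | 10→S | 10→S | 11→U | 00→X | 00→X | 0110→Z | 0110→Z | 10→S
Decoded message: XSSUXXZZS

XSSUXXZZS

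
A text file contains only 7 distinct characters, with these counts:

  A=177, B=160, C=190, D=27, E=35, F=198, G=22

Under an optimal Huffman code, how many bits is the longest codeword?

5

Merge the two lowest-weight nodes at each step:
merge G(22) and D(27): 49
merge E(35) and 49: 84
merge 84 and B(160): 244
merge A(177) and C(190): 367
merge F(198) and 244: 442
merge 367 and 442: 809
Maximum depth reached is 5.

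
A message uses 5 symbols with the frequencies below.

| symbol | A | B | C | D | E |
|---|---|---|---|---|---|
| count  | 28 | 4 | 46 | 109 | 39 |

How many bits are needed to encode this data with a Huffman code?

446

Greedily combine the two least-frequent nodes:
combine B(4), A(28) → 32
combine 32, E(39) → 71
combine C(46), 71 → 117
combine D(109), 117 → 226
Total encoded bits = sum of merged weights = 32 + 71 + 117 + 226 = 446.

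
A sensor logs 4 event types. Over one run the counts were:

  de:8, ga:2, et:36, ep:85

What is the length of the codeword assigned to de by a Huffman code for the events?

3

Build the tree from the bottom:
merge ga(2) and de(8): 10
merge 10 and et(36): 46
merge 46 and ep(85): 131
de sits 3 levels below the root, so its codeword is 3 bits.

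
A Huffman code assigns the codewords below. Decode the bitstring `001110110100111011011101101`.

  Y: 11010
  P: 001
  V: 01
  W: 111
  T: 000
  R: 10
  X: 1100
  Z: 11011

PZVPZVZV

Read left to right; each codeword is recognised as soon as it completes (prefix code):
  001→P | 11011→Z | 01→V | 001→P | 11011→Z | 01→V | 11011→Z | 01→V
Decoded message: PZVPZVZV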